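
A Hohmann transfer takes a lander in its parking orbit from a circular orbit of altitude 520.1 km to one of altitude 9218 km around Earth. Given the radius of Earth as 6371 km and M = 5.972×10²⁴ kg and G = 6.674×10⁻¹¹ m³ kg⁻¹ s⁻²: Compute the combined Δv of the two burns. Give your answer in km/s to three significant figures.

μ = GM = 6.674×10⁻¹¹ × 5.972×10²⁴ = 3.986×10¹⁴ m³/s².
r₁ = 6371 + 520.1 = 6891.1 km = 6.8911×10⁶ m.
r₂ = 6371 + 9218 = 15589 km = 1.5589×10⁷ m.
Transfer ellipse a_t = (r₁ + r₂)/2 = 1.124×10⁷ m.
At r₁: circular v_c1 = √(μ/r₁) = 7605 m/s; transfer-perigee v_p = √[μ(2/r₁ − 1/a_t)] = 8956 m/s.
Δv₁ = v_p − v_c1 = 1351 m/s.
At r₂: circular v_c2 = √(μ/r₂) = 5056 m/s; transfer-apogee v_a = √[μ(2/r₂ − 1/a_t)] = 3959 m/s.
Δv₂ = v_c2 − v_a = 1097 m/s.
Total Δv = Δv₁ + Δv₂ = 2448 m/s = 2.448 km/s.

Δv_total ≈ 2.45 km/s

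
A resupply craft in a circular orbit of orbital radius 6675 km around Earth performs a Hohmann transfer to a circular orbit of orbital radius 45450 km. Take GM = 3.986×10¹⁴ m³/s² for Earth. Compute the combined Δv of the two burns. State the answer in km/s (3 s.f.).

r₁ = 6675 km = 6.675×10⁶ m.
r₂ = 45450 km = 4.545×10⁷ m.
Transfer ellipse a_t = (r₁ + r₂)/2 = 2.606×10⁷ m.
At r₁: circular v_c1 = √(μ/r₁) = 7728 m/s; transfer-perigee v_p = √[μ(2/r₁ − 1/a_t)] = 10200 m/s.
Δv₁ = v_p − v_c1 = 2477 m/s.
At r₂: circular v_c2 = √(μ/r₂) = 2961 m/s; transfer-apogee v_a = √[μ(2/r₂ − 1/a_t)] = 1499 m/s.
Δv₂ = v_c2 − v_a = 1463 m/s.
Total Δv = Δv₁ + Δv₂ = 3940 m/s = 3.940 km/s.

Δv_total ≈ 3.94 km/s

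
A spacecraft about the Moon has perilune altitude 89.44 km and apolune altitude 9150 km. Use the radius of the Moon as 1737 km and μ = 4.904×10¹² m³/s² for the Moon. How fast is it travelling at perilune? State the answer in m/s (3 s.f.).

r_p = 1737 + 89.44 = 1826.4 km = 1.8264×10⁶ m.
r_a = 1737 + 9150 = 10887 km = 1.0887×10⁷ m.
Semi-major axis a = (r_p + r_a)/2 = 6356.7 km = 6.357×10⁶ m.
Vis-viva: v² = μ(2/r − 1/a) = 4.904×10¹² × (1.095×10⁻⁶ − 1.573×10⁻⁷) = 4.599×10⁶ m²/s².
v = 2144 m/s.

v ≈ 2140 m/s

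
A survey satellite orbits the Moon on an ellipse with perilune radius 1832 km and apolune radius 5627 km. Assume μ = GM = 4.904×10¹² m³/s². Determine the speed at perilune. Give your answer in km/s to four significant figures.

Semi-major axis a = (r_p + r_a)/2 = 3729.5 km = 3.730×10⁶ m.
Vis-viva: v² = μ(2/r − 1/a) = 4.904×10¹² × (1.092×10⁻⁶ − 2.681×10⁻⁷) = 4.039×10⁶ m²/s².
v = 2010 m/s = 2.010 km/s.

v ≈ 2.010 km/s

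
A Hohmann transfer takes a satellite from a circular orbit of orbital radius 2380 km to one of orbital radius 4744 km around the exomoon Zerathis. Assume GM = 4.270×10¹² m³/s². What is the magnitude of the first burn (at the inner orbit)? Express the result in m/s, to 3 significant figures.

Δv ≈ 206 m/s

r₁ = 2380 km = 2.380×10⁶ m.
r₂ = 4744 km = 4.744×10⁶ m.
Transfer ellipse a_t = (r₁ + r₂)/2 = 3.562×10⁶ m.
At r₁: circular v_c1 = √(μ/r₁) = 1339 m/s; transfer-periapsis v_p = √[μ(2/r₁ − 1/a_t)] = 1546 m/s.
Δv₁ = v_p − v_c1 = 206.3 m/s.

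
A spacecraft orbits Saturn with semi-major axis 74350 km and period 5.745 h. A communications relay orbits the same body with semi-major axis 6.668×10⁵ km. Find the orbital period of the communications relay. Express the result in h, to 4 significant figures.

T₂ ≈ 154.3 h

Kepler's third law: T² ∝ a³, so T₂ = T₁ (a₂/a₁)^(3/2).
a₂/a₁ = 8.968, (a₂/a₁)^(3/2) = 26.86.
T₂ = 5.745 × 26.86 = 154.3 h.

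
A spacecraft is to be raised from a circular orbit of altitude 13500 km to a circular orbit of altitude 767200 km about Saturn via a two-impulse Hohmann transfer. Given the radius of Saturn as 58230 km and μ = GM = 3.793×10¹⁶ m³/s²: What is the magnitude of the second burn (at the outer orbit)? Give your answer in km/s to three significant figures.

Δv ≈ 4.07 km/s

r₁ = 58230 + 13500 = 71730 km = 7.1730×10⁷ m.
r₂ = 58230 + 767200 = 825430 km = 8.2543×10⁸ m.
Transfer ellipse a_t = (r₁ + r₂)/2 = 4.486×10⁸ m.
At r₁: circular v_c1 = √(μ/r₁) = 23000 m/s; transfer-perikrone v_p = √[μ(2/r₁ − 1/a_t)] = 31190 m/s.
At r₂: circular v_c2 = √(μ/r₂) = 6779 m/s; transfer-apokrone v_a = √[μ(2/r₂ − 1/a_t)] = 2711 m/s.
Δv₂ = v_c2 − v_a = 4068 m/s.
= 4.068 km/s.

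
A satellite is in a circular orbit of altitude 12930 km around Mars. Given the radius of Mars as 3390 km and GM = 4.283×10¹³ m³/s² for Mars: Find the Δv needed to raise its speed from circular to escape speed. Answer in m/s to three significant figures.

r = 3390 + 12930 = 16320 km = 1.6320×10⁷ m.
Circular speed v_c = √(μ/r) = 1620 m/s.
Escape speed v_esc = √(2μ/r) = √2 × v_c = 2291 m/s.
Δv = v_esc − v_c = 671.0 m/s.

Δv ≈ 671 m/s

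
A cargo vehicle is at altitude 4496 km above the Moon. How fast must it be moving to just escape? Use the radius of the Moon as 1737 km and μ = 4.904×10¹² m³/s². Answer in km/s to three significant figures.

v_esc ≈ 1.25 km/s

r = 1737 + 4496 = 6233.0 km = 6.2330×10⁶ m.
Escape speed v_esc = √(2μ/r) = √(2 × 4.904×10¹² / 6.233×10⁶) = √(1.574×10⁶) = 1254 m/s.
= 1.254 km/s.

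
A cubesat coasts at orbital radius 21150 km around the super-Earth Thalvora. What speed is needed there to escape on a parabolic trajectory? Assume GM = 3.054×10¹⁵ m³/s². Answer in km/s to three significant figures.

r = 21150 km = 2.115×10⁷ m.
Escape speed v_esc = √(2μ/r) = √(2 × 3.054×10¹⁵ / 2.115×10⁷) = √(2.888×10⁸) = 16990 m/s.
= 16.99 km/s.

v_esc ≈ 17.0 km/s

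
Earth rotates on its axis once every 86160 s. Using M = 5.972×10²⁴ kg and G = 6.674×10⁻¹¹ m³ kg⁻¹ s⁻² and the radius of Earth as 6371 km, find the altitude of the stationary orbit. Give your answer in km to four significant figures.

h_sync ≈ 35790 km

μ = GM = 6.674×10⁻¹¹ × 5.972×10²⁴ = 3.986×10¹⁴ m³/s².
A synchronous orbit has period T, so by Kepler's third law a = (μT²/4π²)^(1/3).
μT²/4π² = 3.986×10¹⁴ × (8.616×10⁴)² / 39.48 = 7.495×10²² m³.
a = 4.216×10⁷ m = 42162 km.
Altitude h = a − R = 42162 − 6371 = 35791 km.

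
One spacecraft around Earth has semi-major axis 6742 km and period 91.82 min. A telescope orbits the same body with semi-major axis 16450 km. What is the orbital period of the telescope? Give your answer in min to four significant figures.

T₂ ≈ 349.9 min

Kepler's third law: T² ∝ a³, so T₂ = T₁ (a₂/a₁)^(3/2).
a₂/a₁ = 2.440, (a₂/a₁)^(3/2) = 3.811.
T₂ = 91.82 × 3.811 = 349.9 min.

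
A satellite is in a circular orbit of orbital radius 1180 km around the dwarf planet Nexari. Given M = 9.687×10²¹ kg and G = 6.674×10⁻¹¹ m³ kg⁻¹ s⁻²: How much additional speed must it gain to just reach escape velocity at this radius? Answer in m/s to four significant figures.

Δv ≈ 306.6 m/s

μ = GM = 6.674×10⁻¹¹ × 9.687×10²¹ = 6.465×10¹¹ m³/s².
r = 1180 km = 1.180×10⁶ m.
Circular speed v_c = √(μ/r) = 740.2 m/s.
Escape speed v_esc = √(2μ/r) = √2 × v_c = 1047 m/s.
Δv = v_esc − v_c = 306.6 m/s.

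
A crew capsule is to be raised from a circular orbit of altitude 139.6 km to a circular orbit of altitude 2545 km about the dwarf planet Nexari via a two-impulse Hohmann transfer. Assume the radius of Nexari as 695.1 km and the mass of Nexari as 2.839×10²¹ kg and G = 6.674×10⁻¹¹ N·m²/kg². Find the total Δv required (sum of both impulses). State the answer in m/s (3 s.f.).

Δv_total ≈ 211 m/s

μ = GM = 6.674×10⁻¹¹ × 2.839×10²¹ = 1.895×10¹¹ m³/s².
r₁ = 695.1 + 139.6 = 834.70 km = 8.3470×10⁵ m.
r₂ = 695.1 + 2545 = 3240.1 km = 3.2401×10⁶ m.
Transfer ellipse a_t = (r₁ + r₂)/2 = 2.037×10⁶ m.
At r₁: circular v_c1 = √(μ/r₁) = 476.4 m/s; transfer-periapsis v_p = √[μ(2/r₁ − 1/a_t)] = 600.8 m/s.
Δv₁ = v_p − v_c1 = 124.4 m/s.
At r₂: circular v_c2 = √(μ/r₂) = 241.8 m/s; transfer-apoapsis v_a = √[μ(2/r₂ − 1/a_t)] = 154.8 m/s.
Δv₂ = v_c2 − v_a = 87.04 m/s.
Total Δv = Δv₁ + Δv₂ = 211.4 m/s.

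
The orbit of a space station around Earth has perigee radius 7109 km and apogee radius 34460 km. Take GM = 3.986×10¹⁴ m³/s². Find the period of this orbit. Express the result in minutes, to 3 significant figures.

T ≈ 497 minutes

Semi-major axis a = (r_p + r_a)/2 = (7109.0 + 34460)/2 = 20784 km = 2.078×10⁷ m.
By Kepler's third law T = 2π√(a³/μ) = 2π × 4.746×10³ = 2.982×10⁴ s.
= 497.0 minutes.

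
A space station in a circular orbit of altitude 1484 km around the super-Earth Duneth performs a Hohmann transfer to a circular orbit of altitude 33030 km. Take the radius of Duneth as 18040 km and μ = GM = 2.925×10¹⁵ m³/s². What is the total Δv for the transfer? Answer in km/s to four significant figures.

r₁ = 18040 + 1484 = 19524 km = 1.9524×10⁷ m.
r₂ = 18040 + 33030 = 51070 km = 5.1070×10⁷ m.
Transfer ellipse a_t = (r₁ + r₂)/2 = 3.530×10⁷ m.
At r₁: circular v_c1 = √(μ/r₁) = 12240 m/s; transfer-periapsis v_p = √[μ(2/r₁ − 1/a_t)] = 14720 m/s.
Δv₁ = v_p − v_c1 = 2483 m/s.
At r₂: circular v_c2 = √(μ/r₂) = 7568 m/s; transfer-apoapsis v_a = √[μ(2/r₂ − 1/a_t)] = 5629 m/s.
Δv₂ = v_c2 − v_a = 1939 m/s.
Total Δv = Δv₁ + Δv₂ = 4422 m/s = 4.422 km/s.

Δv_total ≈ 4.422 km/s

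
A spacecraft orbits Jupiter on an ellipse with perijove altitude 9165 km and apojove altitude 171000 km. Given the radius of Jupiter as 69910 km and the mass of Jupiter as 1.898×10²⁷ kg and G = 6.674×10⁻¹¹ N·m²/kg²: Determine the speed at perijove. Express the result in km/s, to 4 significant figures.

v ≈ 49.11 km/s

μ = GM = 6.674×10⁻¹¹ × 1.898×10²⁷ = 1.267×10¹⁷ m³/s².
r_p = 69910 + 9165 = 79075 km = 7.9075×10⁷ m.
r_a = 69910 + 171000 = 240910 km = 2.4091×10⁸ m.
Semi-major axis a = (r_p + r_a)/2 = 1.5999×10⁵ km = 1.600×10⁸ m.
Vis-viva: v² = μ(2/r − 1/a) = 1.267×10¹⁷ × (2.529×10⁻⁸ − 6.250×10⁻⁹) = 2.412×10⁹ m²/s².
v = 49110 m/s = 49.11 km/s.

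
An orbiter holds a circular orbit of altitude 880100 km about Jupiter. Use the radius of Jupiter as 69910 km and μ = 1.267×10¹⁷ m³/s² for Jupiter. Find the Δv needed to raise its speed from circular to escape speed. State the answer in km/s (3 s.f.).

Δv ≈ 4.78 km/s

r = 69910 + 880100 = 950010 km = 9.5001×10⁸ m.
Circular speed v_c = √(μ/r) = 11550 m/s.
Escape speed v_esc = √(2μ/r) = √2 × v_c = 16330 m/s.
Δv = v_esc − v_c = 4784 m/s = 4.784 km/s.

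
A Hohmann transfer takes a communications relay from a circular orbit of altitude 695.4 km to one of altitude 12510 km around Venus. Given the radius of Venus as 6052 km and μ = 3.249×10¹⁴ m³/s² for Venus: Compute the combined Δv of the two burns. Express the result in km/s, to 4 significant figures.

r₁ = 6052 + 695.4 = 6747.4 km = 6.7474×10⁶ m.
r₂ = 6052 + 12510 = 18562 km = 1.8562×10⁷ m.
Transfer ellipse a_t = (r₁ + r₂)/2 = 1.265×10⁷ m.
At r₁: circular v_c1 = √(μ/r₁) = 6939 m/s; transfer-periapsis v_p = √[μ(2/r₁ − 1/a_t)] = 8404 m/s.
Δv₁ = v_p − v_c1 = 1465 m/s.
At r₂: circular v_c2 = √(μ/r₂) = 4184 m/s; transfer-apoapsis v_a = √[μ(2/r₂ − 1/a_t)] = 3055 m/s.
Δv₂ = v_c2 − v_a = 1129 m/s.
Total Δv = Δv₁ + Δv₂ = 2594 m/s = 2.594 km/s.

Δv_total ≈ 2.594 km/s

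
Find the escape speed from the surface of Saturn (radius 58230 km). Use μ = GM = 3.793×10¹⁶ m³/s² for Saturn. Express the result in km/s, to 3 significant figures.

r = R = 5.823×10⁷ m.
Escape speed v_esc = √(2μ/r) = √(2 × 3.793×10¹⁶ / 5.823×10⁷) = √(1.303×10⁹) = 36090 m/s.
= 36.09 km/s.

v_esc ≈ 36.1 km/s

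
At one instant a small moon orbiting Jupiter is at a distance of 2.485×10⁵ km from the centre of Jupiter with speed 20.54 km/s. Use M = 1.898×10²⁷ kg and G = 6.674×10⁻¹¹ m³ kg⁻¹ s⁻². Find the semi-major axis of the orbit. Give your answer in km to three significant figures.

a ≈ 2.12×10⁵ km

μ = GM = 6.674×10⁻¹¹ × 1.898×10²⁷ = 1.267×10¹⁷ m³/s².
r = 2.485×10⁸ m.
Specific orbital energy ε = v²/2 − μ/r = (20540)²/2 − 1.267×10¹⁷/2.485×10⁸ = -2.988×10⁸ J/kg.
Since ε = −μ/(2a), a = −μ/(2ε) = 2.120×10⁸ m = 2.1197×10⁵ km.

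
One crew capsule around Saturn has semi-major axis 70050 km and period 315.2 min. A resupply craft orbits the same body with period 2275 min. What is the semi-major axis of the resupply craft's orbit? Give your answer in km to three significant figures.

a₂ ≈ 2.62×10⁵ km

Kepler's third law: a³ ∝ T², so a₂ = a₁ (T₂/T₁)^(2/3).
T₂/T₁ = 7.218, (T₂/T₁)^(2/3) = 3.735.
a₂ = 70050 × 3.735 = 2.616×10⁵ km.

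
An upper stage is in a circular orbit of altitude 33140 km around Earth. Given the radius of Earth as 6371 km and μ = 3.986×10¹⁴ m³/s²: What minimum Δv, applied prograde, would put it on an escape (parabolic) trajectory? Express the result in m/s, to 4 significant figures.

Δv ≈ 1316 m/s

r = 6371 + 33140 = 39511 km = 3.9511×10⁷ m.
Circular speed v_c = √(μ/r) = 3176 m/s.
Escape speed v_esc = √(2μ/r) = √2 × v_c = 4492 m/s.
Δv = v_esc − v_c = 1316 m/s.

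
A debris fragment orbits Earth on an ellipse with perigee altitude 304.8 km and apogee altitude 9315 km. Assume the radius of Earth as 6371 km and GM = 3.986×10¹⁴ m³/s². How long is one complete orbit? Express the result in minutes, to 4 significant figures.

r_p = 6371 + 304.8 = 6675.8 km = 6.6758×10⁶ m.
r_a = 6371 + 9315 = 15686 km = 1.5686×10⁷ m.
Semi-major axis a = (r_p + r_a)/2 = (6675.8 + 15686)/2 = 11181 km = 1.118×10⁷ m.
By Kepler's third law T = 2π√(a³/μ) = 2π × 1.873×10³ = 1.177×10⁴ s.
= 196.1 minutes.

T ≈ 196.1 minutes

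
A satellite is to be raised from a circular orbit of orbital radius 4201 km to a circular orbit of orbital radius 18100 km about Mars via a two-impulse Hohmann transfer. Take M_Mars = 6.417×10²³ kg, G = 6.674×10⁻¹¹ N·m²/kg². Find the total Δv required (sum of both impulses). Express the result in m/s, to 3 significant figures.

μ = GM = 6.674×10⁻¹¹ × 6.417×10²³ = 4.283×10¹³ m³/s².
r₁ = 4201 km = 4.201×10⁶ m.
r₂ = 18100 km = 1.810×10⁷ m.
Transfer ellipse a_t = (r₁ + r₂)/2 = 1.115×10⁷ m.
At r₁: circular v_c1 = √(μ/r₁) = 3193 m/s; transfer-periapsis v_p = √[μ(2/r₁ − 1/a_t)] = 4068 m/s.
Δv₁ = v_p − v_c1 = 875.1 m/s.
At r₂: circular v_c2 = √(μ/r₂) = 1538 m/s; transfer-apoapsis v_a = √[μ(2/r₂ − 1/a_t)] = 944.2 m/s.
Δv₂ = v_c2 − v_a = 594.1 m/s.
Total Δv = Δv₁ + Δv₂ = 1469 m/s.

Δv_total ≈ 1470 m/s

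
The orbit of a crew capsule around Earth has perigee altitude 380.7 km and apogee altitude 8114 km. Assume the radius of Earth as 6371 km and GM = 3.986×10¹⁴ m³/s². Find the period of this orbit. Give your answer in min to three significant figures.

r_p = 6371 + 380.7 = 6751.7 km = 6.7517×10⁶ m.
r_a = 6371 + 8114 = 14485 km = 1.4485×10⁷ m.
Semi-major axis a = (r_p + r_a)/2 = (6751.7 + 14485)/2 = 10618 km = 1.062×10⁷ m.
By Kepler's third law T = 2π√(a³/μ) = 2π × 1.733×10³ = 1.089×10⁴ s.
= 181.5 min.

T ≈ 181 min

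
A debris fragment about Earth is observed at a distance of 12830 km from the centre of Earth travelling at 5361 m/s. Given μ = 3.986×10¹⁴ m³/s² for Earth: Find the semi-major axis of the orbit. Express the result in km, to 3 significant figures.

a ≈ 11900 km

r = 1.283×10⁷ m.
Vis-viva rearranged: 1/a = 2/r − v²/μ = 1.559×10⁻⁷ − 7.210×10⁻⁸ = 8.378×10⁻⁸ m⁻¹.
a = 1.194×10⁷ m = 11936 km.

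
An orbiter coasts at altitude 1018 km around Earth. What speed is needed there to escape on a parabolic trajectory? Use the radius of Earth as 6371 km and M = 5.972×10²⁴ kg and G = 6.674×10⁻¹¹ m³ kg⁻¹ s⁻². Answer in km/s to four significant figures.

v_esc ≈ 10.39 km/s

μ = GM = 6.674×10⁻¹¹ × 5.972×10²⁴ = 3.986×10¹⁴ m³/s².
r = 6371 + 1018 = 7389.0 km = 7.3890×10⁶ m.
Escape speed v_esc = √(2μ/r) = √(2 × 3.986×10¹⁴ / 7.389×10⁶) = √(1.079×10⁸) = 10390 m/s.
= 10.39 km/s.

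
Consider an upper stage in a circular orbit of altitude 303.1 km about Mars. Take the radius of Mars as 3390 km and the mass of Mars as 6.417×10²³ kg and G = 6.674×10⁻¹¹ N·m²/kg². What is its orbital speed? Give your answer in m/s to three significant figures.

v ≈ 3410 m/s

μ = GM = 6.674×10⁻¹¹ × 6.417×10²³ = 4.283×10¹³ m³/s².
r = 3390 + 303.1 = 3693.1 km = 3.6931×10⁶ m.
For a circular orbit v = √(μ/r) = √(4.283×10¹³ / 3.693×10⁶) = √(1.160×10⁷) = 3405 m/s.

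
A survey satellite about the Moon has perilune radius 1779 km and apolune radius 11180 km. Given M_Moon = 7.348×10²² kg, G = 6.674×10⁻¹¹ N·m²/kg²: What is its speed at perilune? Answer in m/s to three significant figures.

v ≈ 2180 m/s

μ = GM = 6.674×10⁻¹¹ × 7.348×10²² = 4.904×10¹² m³/s².
Semi-major axis a = (r_p + r_a)/2 = 6479.5 km = 6.480×10⁶ m.
Vis-viva: v² = μ(2/r − 1/a) = 4.904×10¹² × (1.124×10⁻⁶ − 1.543×10⁻⁷) = 4.756×10⁶ m²/s².
v = 2181 m/s.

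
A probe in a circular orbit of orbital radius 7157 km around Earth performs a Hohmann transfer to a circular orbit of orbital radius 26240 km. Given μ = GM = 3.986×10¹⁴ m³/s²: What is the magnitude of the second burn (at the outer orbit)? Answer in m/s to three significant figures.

Δv ≈ 1350 m/s

r₁ = 7157 km = 7.157×10⁶ m.
r₂ = 26240 km = 2.624×10⁷ m.
Transfer ellipse a_t = (r₁ + r₂)/2 = 1.670×10⁷ m.
At r₁: circular v_c1 = √(μ/r₁) = 7463 m/s; transfer-perigee v_p = √[μ(2/r₁ − 1/a_t)] = 9355 m/s.
At r₂: circular v_c2 = √(μ/r₂) = 3898 m/s; transfer-apogee v_a = √[μ(2/r₂ − 1/a_t)] = 2552 m/s.
Δv₂ = v_c2 − v_a = 1346 m/s.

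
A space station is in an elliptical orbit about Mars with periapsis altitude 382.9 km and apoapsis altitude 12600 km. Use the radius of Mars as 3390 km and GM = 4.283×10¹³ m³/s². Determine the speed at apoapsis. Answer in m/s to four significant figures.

r_p = 3390 + 382.9 = 3772.9 km = 3.7729×10⁶ m.
r_a = 3390 + 12600 = 15990 km = 1.5990×10⁷ m.
Semi-major axis a = (r_p + r_a)/2 = 9881.5 km = 9.881×10⁶ m.
Vis-viva: v² = μ(2/r − 1/a) = 4.283×10¹³ × (1.251×10⁻⁷ − 1.012×10⁻⁷) = 1.023×10⁶ m²/s².
v = 1011 m/s.

v ≈ 1011 m/s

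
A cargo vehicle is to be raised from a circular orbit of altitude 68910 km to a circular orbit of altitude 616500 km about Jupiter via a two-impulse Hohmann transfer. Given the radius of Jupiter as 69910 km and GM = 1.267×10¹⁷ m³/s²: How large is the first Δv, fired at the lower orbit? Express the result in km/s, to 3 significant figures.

Δv ≈ 8.75 km/s

r₁ = 69910 + 68910 = 138820 km = 1.3882×10⁸ m.
r₂ = 69910 + 616500 = 686410 km = 6.8641×10⁸ m.
Transfer ellipse a_t = (r₁ + r₂)/2 = 4.126×10⁸ m.
At r₁: circular v_c1 = √(μ/r₁) = 30210 m/s; transfer-perijove v_p = √[μ(2/r₁ − 1/a_t)] = 38970 m/s.
Δv₁ = v_p − v_c1 = 8755 m/s.
= 8.755 km/s.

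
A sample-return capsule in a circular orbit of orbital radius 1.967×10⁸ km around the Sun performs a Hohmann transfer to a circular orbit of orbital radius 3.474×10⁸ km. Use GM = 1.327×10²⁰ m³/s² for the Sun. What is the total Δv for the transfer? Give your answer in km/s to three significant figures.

r₁ = 1.967×10⁸ km = 1.967×10¹¹ m.
r₂ = 3.474×10⁸ km = 3.474×10¹¹ m.
Transfer ellipse a_t = (r₁ + r₂)/2 = 2.720×10¹¹ m.
At r₁: circular v_c1 = √(μ/r₁) = 25970 m/s; transfer-perihelion v_p = √[μ(2/r₁ − 1/a_t)] = 29350 m/s.
Δv₁ = v_p − v_c1 = 3377 m/s.
At r₂: circular v_c2 = √(μ/r₂) = 19540 m/s; transfer-aphelion v_a = √[μ(2/r₂ − 1/a_t)] = 16620 m/s.
Δv₂ = v_c2 − v_a = 2926 m/s.
Total Δv = Δv₁ + Δv₂ = 6303 m/s = 6.303 km/s.

Δv_total ≈ 6.30 km/s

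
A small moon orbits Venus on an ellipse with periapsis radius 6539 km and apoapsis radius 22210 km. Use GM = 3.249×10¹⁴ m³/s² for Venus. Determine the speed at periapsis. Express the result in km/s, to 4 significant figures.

v ≈ 8.762 km/s

Semi-major axis a = (r_p + r_a)/2 = 14374 km = 1.437×10⁷ m.
Vis-viva: v² = μ(2/r − 1/a) = 3.249×10¹⁴ × (3.059×10⁻⁷ − 6.957×10⁻⁸) = 7.677×10⁷ m²/s².
v = 8762 m/s = 8.762 km/s.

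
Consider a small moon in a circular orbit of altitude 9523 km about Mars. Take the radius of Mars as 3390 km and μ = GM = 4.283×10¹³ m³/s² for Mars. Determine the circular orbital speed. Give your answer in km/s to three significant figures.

r = 3390 + 9523 = 12913 km = 1.2913×10⁷ m.
For a circular orbit v = √(μ/r) = √(4.283×10¹³ / 1.291×10⁷) = √(3.317×10⁶) = 1821 m/s.
That is 1.821 km/s.

v ≈ 1.82 km/s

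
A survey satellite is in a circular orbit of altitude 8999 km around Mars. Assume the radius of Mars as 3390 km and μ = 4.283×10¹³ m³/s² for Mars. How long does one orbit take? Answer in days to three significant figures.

r = 3390 + 8999 = 12389 km = 1.2389×10⁷ m.
Kepler's third law: T = 2π√(r³/μ) = 2π√((1.239×10⁷)³ / 4.283×10¹³).
r³/μ = 4.440×10⁷ s², so T = 2π × 6.663×10³ = 4.187×10⁴ s.
Converting: 4.187×10⁴ s ÷ 86400 = 0.4846 days.

T ≈ 0.485 days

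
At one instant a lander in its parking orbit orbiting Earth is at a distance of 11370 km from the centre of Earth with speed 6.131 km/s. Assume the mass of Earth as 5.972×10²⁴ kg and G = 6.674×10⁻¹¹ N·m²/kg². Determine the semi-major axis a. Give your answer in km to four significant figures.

μ = GM = 6.674×10⁻¹¹ × 5.972×10²⁴ = 3.986×10¹⁴ m³/s².
r = 1.137×10⁷ m.
Vis-viva rearranged: 1/a = 2/r − v²/μ = 1.759×10⁻⁷ − 9.431×10⁻⁸ = 8.159×10⁻⁸ m⁻¹.
a = 1.226×10⁷ m = 12256 km.

a ≈ 12260 km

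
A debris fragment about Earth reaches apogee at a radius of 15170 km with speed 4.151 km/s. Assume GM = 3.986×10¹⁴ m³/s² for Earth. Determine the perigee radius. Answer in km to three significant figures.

r_a = 1.517×10⁷ m.
Specific energy ε = v²/2 − μ/r = -1.766×10⁷ J/kg, so a = −μ/(2ε) = 1.129×10⁷ m.
The apsides satisfy r_p + r_a = 2a, so the perigee radius is 2a − r_a = 7.401×10⁶ m = 7400.6 km.

perigee radius ≈ 7400 km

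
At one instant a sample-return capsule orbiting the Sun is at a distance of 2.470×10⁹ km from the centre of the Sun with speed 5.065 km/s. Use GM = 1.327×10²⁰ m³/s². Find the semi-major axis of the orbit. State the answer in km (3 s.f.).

r = 2.470×10¹² m.
Vis-viva rearranged: 1/a = 2/r − v²/μ = 8.097×10⁻¹³ − 1.933×10⁻¹³ = 6.164×10⁻¹³ m⁻¹.
a = 1.622×10¹² m = 1.6223×10⁹ km.

a ≈ 1.62×10⁹ km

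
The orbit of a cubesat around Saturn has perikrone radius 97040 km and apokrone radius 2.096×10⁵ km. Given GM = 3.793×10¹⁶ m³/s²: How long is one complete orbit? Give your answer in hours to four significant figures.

Semi-major axis a = (r_p + r_a)/2 = (97040 + 2.0960×10⁵)/2 = 1.5332×10⁵ km = 1.533×10⁸ m.
By Kepler's third law T = 2π√(a³/μ) = 2π × 9.748×10³ = 6.125×10⁴ s.
= 17.01 hours.

T ≈ 17.01 hours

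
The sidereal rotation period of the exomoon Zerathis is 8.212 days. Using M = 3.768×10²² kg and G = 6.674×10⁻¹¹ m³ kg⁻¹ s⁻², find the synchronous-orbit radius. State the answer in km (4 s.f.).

r_sync ≈ 31770 km

μ = GM = 6.674×10⁻¹¹ × 3.768×10²² = 2.515×10¹² m³/s².
T = 8.212 days = 7.095×10⁵ s.
A synchronous orbit has period T, so by Kepler's third law a = (μT²/4π²)^(1/3).
μT²/4π² = 2.515×10¹² × (7.095×10⁵)² / 39.48 = 3.207×10²² m³.
a = 3.177×10⁷ m = 31770 km.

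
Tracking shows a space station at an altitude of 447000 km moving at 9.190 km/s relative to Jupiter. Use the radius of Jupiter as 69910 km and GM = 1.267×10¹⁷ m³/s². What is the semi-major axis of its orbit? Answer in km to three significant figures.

a ≈ 3.12×10⁵ km

r = 69910 + 447000 = 5.1691×10⁵ km = 5.169×10⁸ m.
Specific orbital energy ε = v²/2 − μ/r = (9190)²/2 − 1.267×10¹⁷/5.169×10⁸ = -2.029×10⁸ J/kg.
Since ε = −μ/(2a), a = −μ/(2ε) = 3.122×10⁸ m = 3.1225×10⁵ km.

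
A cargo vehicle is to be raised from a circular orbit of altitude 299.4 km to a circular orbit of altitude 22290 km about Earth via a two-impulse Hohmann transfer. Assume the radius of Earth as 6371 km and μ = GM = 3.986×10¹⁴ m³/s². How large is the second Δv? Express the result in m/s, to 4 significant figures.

r₁ = 6371 + 299.4 = 6670.4 km = 6.6704×10⁶ m.
r₂ = 6371 + 22290 = 28661 km = 2.8661×10⁷ m.
Transfer ellipse a_t = (r₁ + r₂)/2 = 1.767×10⁷ m.
At r₁: circular v_c1 = √(μ/r₁) = 7730 m/s; transfer-perigee v_p = √[μ(2/r₁ − 1/a_t)] = 9846 m/s.
At r₂: circular v_c2 = √(μ/r₂) = 3729 m/s; transfer-apogee v_a = √[μ(2/r₂ − 1/a_t)] = 2292 m/s.
Δv₂ = v_c2 − v_a = 1438 m/s.

Δv ≈ 1438 m/s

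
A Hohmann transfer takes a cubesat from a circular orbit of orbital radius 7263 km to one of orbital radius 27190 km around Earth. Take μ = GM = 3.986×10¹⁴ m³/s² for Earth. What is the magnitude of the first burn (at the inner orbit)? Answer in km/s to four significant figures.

r₁ = 7263 km = 7.263×10⁶ m.
r₂ = 27190 km = 2.719×10⁷ m.
Transfer ellipse a_t = (r₁ + r₂)/2 = 1.723×10⁷ m.
At r₁: circular v_c1 = √(μ/r₁) = 7408 m/s; transfer-perigee v_p = √[μ(2/r₁ − 1/a_t)] = 9307 m/s.
Δv₁ = v_p − v_c1 = 1899 m/s.
= 1.899 km/s.

Δv ≈ 1.899 km/s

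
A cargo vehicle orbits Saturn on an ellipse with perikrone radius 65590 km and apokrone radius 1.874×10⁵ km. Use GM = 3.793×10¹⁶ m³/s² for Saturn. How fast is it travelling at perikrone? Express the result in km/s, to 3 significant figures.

v ≈ 29.3 km/s

Semi-major axis a = (r_p + r_a)/2 = 1.2650×10⁵ km = 1.265×10⁸ m.
Vis-viva: v² = μ(2/r − 1/a) = 3.793×10¹⁶ × (3.049×10⁻⁸ − 7.905×10⁻⁹) = 8.567×10⁸ m²/s².
v = 29270 m/s = 29.27 km/s.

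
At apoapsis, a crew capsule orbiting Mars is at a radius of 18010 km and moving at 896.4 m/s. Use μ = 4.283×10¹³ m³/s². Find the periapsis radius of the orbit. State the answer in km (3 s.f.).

r_a = 1.801×10⁷ m.
Specific energy ε = v²/2 − μ/r = -1.976×10⁶ J/kg, so a = −μ/(2ε) = 1.084×10⁷ m.
The apsides satisfy r_p + r_a = 2a, so the periapsis radius is 2a − r_a = 3.661×10⁶ m = 3661.2 km.

periapsis radius ≈ 3660 km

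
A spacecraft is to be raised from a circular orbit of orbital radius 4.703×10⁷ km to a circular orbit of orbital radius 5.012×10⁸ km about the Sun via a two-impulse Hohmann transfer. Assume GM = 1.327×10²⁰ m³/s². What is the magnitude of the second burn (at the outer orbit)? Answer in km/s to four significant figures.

Δv ≈ 9.532 km/s

r₁ = 4.703×10⁷ km = 4.703×10¹⁰ m.
r₂ = 5.012×10⁸ km = 5.012×10¹¹ m.
Transfer ellipse a_t = (r₁ + r₂)/2 = 2.741×10¹¹ m.
At r₁: circular v_c1 = √(μ/r₁) = 53120 m/s; transfer-perihelion v_p = √[μ(2/r₁ − 1/a_t)] = 71830 m/s.
At r₂: circular v_c2 = √(μ/r₂) = 16270 m/s; transfer-aphelion v_a = √[μ(2/r₂ − 1/a_t)] = 6740 m/s.
Δv₂ = v_c2 − v_a = 9532 m/s.
= 9.532 km/s.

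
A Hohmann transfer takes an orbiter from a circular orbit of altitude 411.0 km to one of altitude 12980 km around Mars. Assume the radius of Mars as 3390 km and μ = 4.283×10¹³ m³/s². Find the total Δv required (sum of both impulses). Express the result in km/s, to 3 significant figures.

r₁ = 3390 + 411.0 = 3801.0 km = 3.8010×10⁶ m.
r₂ = 3390 + 12980 = 16370 km = 1.6370×10⁷ m.
Transfer ellipse a_t = (r₁ + r₂)/2 = 1.009×10⁷ m.
At r₁: circular v_c1 = √(μ/r₁) = 3357 m/s; transfer-periapsis v_p = √[μ(2/r₁ − 1/a_t)] = 4277 m/s.
Δv₁ = v_p − v_c1 = 919.8 m/s.
At r₂: circular v_c2 = √(μ/r₂) = 1618 m/s; transfer-apoapsis v_a = √[μ(2/r₂ − 1/a_t)] = 993.0 m/s.
Δv₂ = v_c2 − v_a = 624.5 m/s.
Total Δv = Δv₁ + Δv₂ = 1544 m/s = 1.544 km/s.

Δv_total ≈ 1.54 km/s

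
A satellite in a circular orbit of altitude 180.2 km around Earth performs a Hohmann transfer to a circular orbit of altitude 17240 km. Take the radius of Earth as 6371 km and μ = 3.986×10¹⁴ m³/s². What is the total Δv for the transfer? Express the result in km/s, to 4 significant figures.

Δv_total ≈ 3.360 km/s

r₁ = 6371 + 180.2 = 6551.2 km = 6.5512×10⁶ m.
r₂ = 6371 + 17240 = 23611 km = 2.3611×10⁷ m.
Transfer ellipse a_t = (r₁ + r₂)/2 = 1.508×10⁷ m.
At r₁: circular v_c1 = √(μ/r₁) = 7800 m/s; transfer-perigee v_p = √[μ(2/r₁ − 1/a_t)] = 9760 m/s.
Δv₁ = v_p − v_c1 = 1960 m/s.
At r₂: circular v_c2 = √(μ/r₂) = 4109 m/s; transfer-apogee v_a = √[μ(2/r₂ − 1/a_t)] = 2708 m/s.
Δv₂ = v_c2 − v_a = 1401 m/s.
Total Δv = Δv₁ + Δv₂ = 3360 m/s = 3.360 km/s.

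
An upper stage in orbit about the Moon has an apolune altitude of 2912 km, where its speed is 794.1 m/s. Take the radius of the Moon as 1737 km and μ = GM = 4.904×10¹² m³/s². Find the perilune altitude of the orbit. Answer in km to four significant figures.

perilune altitude ≈ 245.0 km

r_a = 1737 + 2912 = 4649.0 km = 4.649×10⁶ m.
Specific energy ε = v²/2 − μ/r = -7.396×10⁵ J/kg, so a = −μ/(2ε) = 3.316×10⁶ m.
The apsides satisfy r_p + r_a = 2a, so the perilune radius is 2a − r_a = 1.982×10⁶ m = 1982.0 km.
Perilune altitude = 1982.0 − 1737 = 245.03 km.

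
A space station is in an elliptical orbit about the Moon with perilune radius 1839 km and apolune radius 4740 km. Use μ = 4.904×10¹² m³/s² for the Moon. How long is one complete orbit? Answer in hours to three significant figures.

Semi-major axis a = (r_p + r_a)/2 = (1839.0 + 4740.0)/2 = 3289.5 km = 3.290×10⁶ m.
By Kepler's third law T = 2π√(a³/μ) = 2π × 2.694×10³ = 1.693×10⁴ s.
= 4.702 hours.

T ≈ 4.70 hours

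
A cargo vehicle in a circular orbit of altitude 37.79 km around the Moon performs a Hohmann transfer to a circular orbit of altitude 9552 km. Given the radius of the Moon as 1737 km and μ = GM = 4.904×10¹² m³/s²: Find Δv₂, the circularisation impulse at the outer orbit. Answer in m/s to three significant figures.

r₁ = 1737 + 37.79 = 1774.8 km = 1.7748×10⁶ m.
r₂ = 1737 + 9552 = 11289 km = 1.1289×10⁷ m.
Transfer ellipse a_t = (r₁ + r₂)/2 = 6.532×10⁶ m.
At r₁: circular v_c1 = √(μ/r₁) = 1662 m/s; transfer-perilune v_p = √[μ(2/r₁ − 1/a_t)] = 2185 m/s.
At r₂: circular v_c2 = √(μ/r₂) = 659.1 m/s; transfer-apolune v_a = √[μ(2/r₂ − 1/a_t)] = 343.6 m/s.
Δv₂ = v_c2 − v_a = 315.5 m/s.

Δv ≈ 316 m/s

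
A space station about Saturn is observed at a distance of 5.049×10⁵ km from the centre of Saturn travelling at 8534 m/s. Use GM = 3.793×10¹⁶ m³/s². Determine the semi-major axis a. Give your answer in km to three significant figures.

a ≈ 4.90×10⁵ km

r = 5.049×10⁸ m.
Vis-viva rearranged: 1/a = 2/r − v²/μ = 3.961×10⁻⁹ − 1.920×10⁻⁹ = 2.041×10⁻⁹ m⁻¹.
a = 4.899×10⁸ m = 4.8994×10⁵ km.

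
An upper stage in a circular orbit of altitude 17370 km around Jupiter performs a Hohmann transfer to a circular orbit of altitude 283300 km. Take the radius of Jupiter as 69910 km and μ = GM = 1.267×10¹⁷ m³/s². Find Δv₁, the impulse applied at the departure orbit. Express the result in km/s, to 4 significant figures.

r₁ = 69910 + 17370 = 87280 km = 8.7280×10⁷ m.
r₂ = 69910 + 283300 = 353210 km = 3.5321×10⁸ m.
Transfer ellipse a_t = (r₁ + r₂)/2 = 2.202×10⁸ m.
At r₁: circular v_c1 = √(μ/r₁) = 38100 m/s; transfer-perijove v_p = √[μ(2/r₁ − 1/a_t)] = 48250 m/s.
Δv₁ = v_p − v_c1 = 10150 m/s.
= 10.15 km/s.

Δv ≈ 10.15 km/s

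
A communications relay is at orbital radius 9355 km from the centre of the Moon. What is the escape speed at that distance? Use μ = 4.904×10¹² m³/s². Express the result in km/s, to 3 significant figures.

v_esc ≈ 1.02 km/s

r = 9355 km = 9.355×10⁶ m.
Escape speed v_esc = √(2μ/r) = √(2 × 4.904×10¹² / 9.355×10⁶) = √(1.048×10⁶) = 1024 m/s.
= 1.024 km/s.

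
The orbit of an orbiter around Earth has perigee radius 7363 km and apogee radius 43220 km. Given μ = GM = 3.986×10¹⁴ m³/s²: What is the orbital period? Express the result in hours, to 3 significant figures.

T ≈ 11.1 hours

Semi-major axis a = (r_p + r_a)/2 = (7363.0 + 43220)/2 = 25292 km = 2.529×10⁷ m.
By Kepler's third law T = 2π√(a³/μ) = 2π × 6.371×10³ = 4.003×10⁴ s.
= 11.12 hours.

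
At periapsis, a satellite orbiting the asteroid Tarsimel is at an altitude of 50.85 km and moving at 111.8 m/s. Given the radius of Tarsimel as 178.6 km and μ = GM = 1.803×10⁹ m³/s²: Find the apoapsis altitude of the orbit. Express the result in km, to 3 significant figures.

apoapsis altitude ≈ 713 km

r_p = 178.6 + 50.85 = 229.45 km = 2.294×10⁵ m.
Specific energy ε = v²/2 − μ/r = -1.608×10³ J/kg, so a = −μ/(2ε) = 5.605×10⁵ m.
The apsides satisfy r_p + r_a = 2a, so the apoapsis radius is 2a − r_p = 8.916×10⁵ m = 891.61 km.
Apoapsis altitude = 891.61 − 178.6 = 713.01 km.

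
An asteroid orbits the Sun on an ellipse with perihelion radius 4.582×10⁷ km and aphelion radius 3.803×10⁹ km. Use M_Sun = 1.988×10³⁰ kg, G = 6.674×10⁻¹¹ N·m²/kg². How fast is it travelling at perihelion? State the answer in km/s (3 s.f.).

μ = GM = 6.674×10⁻¹¹ × 1.988×10³⁰ = 1.327×10²⁰ m³/s².
Semi-major axis a = (r_p + r_a)/2 = 1.9244×10⁹ km = 1.924×10¹² m.
Vis-viva: v² = μ(2/r − 1/a) = 1.327×10²⁰ × (4.365×10⁻¹¹ − 5.196×10⁻¹³) = 5.722×10⁹ m²/s².
v = 75650 m/s = 75.65 km/s.

v ≈ 75.6 km/s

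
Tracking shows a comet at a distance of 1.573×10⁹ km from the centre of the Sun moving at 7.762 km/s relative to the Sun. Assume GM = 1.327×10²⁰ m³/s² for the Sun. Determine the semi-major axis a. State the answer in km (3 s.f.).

r = 1.573×10¹² m.
Specific orbital energy ε = v²/2 − μ/r = (7762)²/2 − 1.327×10²⁰/1.573×10¹² = -5.424×10⁷ J/kg.
Since ε = −μ/(2a), a = −μ/(2ε) = 1.223×10¹² m = 1.2233×10⁹ km.

a ≈ 1.22×10⁹ km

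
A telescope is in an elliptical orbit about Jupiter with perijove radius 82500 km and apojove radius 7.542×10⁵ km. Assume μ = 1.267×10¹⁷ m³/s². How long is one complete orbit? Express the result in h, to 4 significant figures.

Semi-major axis a = (r_p + r_a)/2 = (82500 + 7.5420×10⁵)/2 = 4.1835×10⁵ km = 4.184×10⁸ m.
By Kepler's third law T = 2π√(a³/μ) = 2π × 2.404×10⁴ = 1.510×10⁵ s.
= 41.96 h.

T ≈ 41.96 h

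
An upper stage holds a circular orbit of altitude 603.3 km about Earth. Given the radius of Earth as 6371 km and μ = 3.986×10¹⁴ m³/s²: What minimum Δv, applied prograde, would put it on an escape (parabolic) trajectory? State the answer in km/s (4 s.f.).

r = 6371 + 603.3 = 6974.3 km = 6.9743×10⁶ m.
Circular speed v_c = √(μ/r) = 7560 m/s.
Escape speed v_esc = √(2μ/r) = √2 × v_c = 10690 m/s.
Δv = v_esc − v_c = 3131 m/s = 3.131 km/s.

Δv ≈ 3.131 km/s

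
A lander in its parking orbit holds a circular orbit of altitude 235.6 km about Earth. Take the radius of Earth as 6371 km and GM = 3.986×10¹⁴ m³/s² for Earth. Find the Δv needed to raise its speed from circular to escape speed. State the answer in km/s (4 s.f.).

Δv ≈ 3.217 km/s

r = 6371 + 235.6 = 6606.6 km = 6.6066×10⁶ m.
Circular speed v_c = √(μ/r) = 7767 m/s.
Escape speed v_esc = √(2μ/r) = √2 × v_c = 10980 m/s.
Δv = v_esc − v_c = 3217 m/s = 3.217 km/s.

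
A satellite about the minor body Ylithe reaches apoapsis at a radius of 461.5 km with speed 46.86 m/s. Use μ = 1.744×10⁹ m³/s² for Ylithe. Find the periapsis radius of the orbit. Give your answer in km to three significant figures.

r_a = 4.615×10⁵ m.
Specific energy ε = v²/2 − μ/r = -2.681×10³ J/kg, so a = −μ/(2ε) = 3.252×10⁵ m.
The apsides satisfy r_p + r_a = 2a, so the periapsis radius is 2a − r_a = 1.890×10⁵ m = 188.99 km.

periapsis radius ≈ 189 km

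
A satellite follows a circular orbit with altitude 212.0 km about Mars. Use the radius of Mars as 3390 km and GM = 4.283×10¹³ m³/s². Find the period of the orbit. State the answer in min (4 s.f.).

r = 3390 + 212.0 = 3602.0 km = 3.6020×10⁶ m.
Kepler's third law: T = 2π√(r³/μ) = 2π√((3.602×10⁶)³ / 4.283×10¹³).
r³/μ = 1.091×10⁶ s², so T = 2π × 1.045×10³ = 6.563×10³ s.
Converting: 6.563×10³ s ÷ 60.00 = 109.4 min.

T ≈ 109.4 min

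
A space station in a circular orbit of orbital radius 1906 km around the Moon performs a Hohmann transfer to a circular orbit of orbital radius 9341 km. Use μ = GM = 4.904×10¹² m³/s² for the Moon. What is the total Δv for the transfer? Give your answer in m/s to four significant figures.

Δv_total ≈ 766.0 m/s

r₁ = 1906 km = 1.906×10⁶ m.
r₂ = 9341 km = 9.341×10⁶ m.
Transfer ellipse a_t = (r₁ + r₂)/2 = 5.624×10⁶ m.
At r₁: circular v_c1 = √(μ/r₁) = 1604 m/s; transfer-perilune v_p = √[μ(2/r₁ − 1/a_t)] = 2067 m/s.
Δv₁ = v_p − v_c1 = 463.3 m/s.
At r₂: circular v_c2 = √(μ/r₂) = 724.6 m/s; transfer-apolune v_a = √[μ(2/r₂ − 1/a_t)] = 421.8 m/s.
Δv₂ = v_c2 − v_a = 302.7 m/s.
Total Δv = Δv₁ + Δv₂ = 766.0 m/s.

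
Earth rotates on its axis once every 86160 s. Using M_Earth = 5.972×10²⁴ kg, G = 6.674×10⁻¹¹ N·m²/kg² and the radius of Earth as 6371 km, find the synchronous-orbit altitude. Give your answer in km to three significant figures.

μ = GM = 6.674×10⁻¹¹ × 5.972×10²⁴ = 3.986×10¹⁴ m³/s².
A synchronous orbit has period T, so by Kepler's third law a = (μT²/4π²)^(1/3).
μT²/4π² = 3.986×10¹⁴ × (8.616×10⁴)² / 39.48 = 7.495×10²² m³.
a = 4.216×10⁷ m = 42162 km.
Altitude h = a − R = 42162 − 6371 = 35791 km.

h_sync ≈ 35800 km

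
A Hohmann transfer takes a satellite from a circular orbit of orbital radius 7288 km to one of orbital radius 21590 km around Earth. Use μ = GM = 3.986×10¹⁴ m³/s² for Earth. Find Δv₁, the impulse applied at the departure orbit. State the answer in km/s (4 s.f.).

Δv ≈ 1.648 km/s

r₁ = 7288 km = 7.288×10⁶ m.
r₂ = 21590 km = 2.159×10⁷ m.
Transfer ellipse a_t = (r₁ + r₂)/2 = 1.444×10⁷ m.
At r₁: circular v_c1 = √(μ/r₁) = 7395 m/s; transfer-perigee v_p = √[μ(2/r₁ − 1/a_t)] = 9043 m/s.
Δv₁ = v_p − v_c1 = 1648 m/s.
= 1.648 km/s.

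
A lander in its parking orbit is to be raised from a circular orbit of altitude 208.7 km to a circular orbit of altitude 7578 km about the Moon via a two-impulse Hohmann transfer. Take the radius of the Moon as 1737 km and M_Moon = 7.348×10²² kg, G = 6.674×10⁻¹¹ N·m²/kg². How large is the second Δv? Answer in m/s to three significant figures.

Δv ≈ 299 m/s

μ = GM = 6.674×10⁻¹¹ × 7.348×10²² = 4.904×10¹² m³/s².
r₁ = 1737 + 208.7 = 1945.7 km = 1.9457×10⁶ m.
r₂ = 1737 + 7578 = 9315.0 km = 9.3150×10⁶ m.
Transfer ellipse a_t = (r₁ + r₂)/2 = 5.630×10⁶ m.
At r₁: circular v_c1 = √(μ/r₁) = 1588 m/s; transfer-perilune v_p = √[μ(2/r₁ − 1/a_t)] = 2042 m/s.
At r₂: circular v_c2 = √(μ/r₂) = 725.6 m/s; transfer-apolune v_a = √[μ(2/r₂ − 1/a_t)] = 426.5 m/s.
Δv₂ = v_c2 − v_a = 299.0 m/s.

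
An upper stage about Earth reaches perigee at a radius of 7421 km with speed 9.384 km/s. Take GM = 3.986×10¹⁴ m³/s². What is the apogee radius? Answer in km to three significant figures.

apogee radius ≈ 33700 km

r_p = 7.421×10⁶ m.
Specific energy ε = v²/2 − μ/r = -9.683×10⁶ J/kg, so a = −μ/(2ε) = 2.058×10⁷ m.
The apsides satisfy r_p + r_a = 2a, so the apogee radius is 2a − r_p = 3.375×10⁷ m = 33745 km.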